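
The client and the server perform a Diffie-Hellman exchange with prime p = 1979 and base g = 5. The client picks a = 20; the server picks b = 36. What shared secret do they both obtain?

1233

The server sends B = g^b mod p = 5^36 mod 1979.
5^1 ≡ 5 (mod 1979)
5^2 = (5^1)^2 ≡ 5^2 = 25 ≡ 25 (mod 1979)
5^4 = (5^2)^2 ≡ 25^2 = 625 ≡ 625 (mod 1979)
5^8 = (5^4)^2 ≡ 625^2 = 390625 ≡ 762 (mod 1979)
5^16 = (5^8)^2 ≡ 762^2 = 580644 ≡ 797 (mod 1979)
5^32 = (5^16)^2 ≡ 797^2 = 635209 ≡ 1929 (mod 1979)
5^36 = 5^32 · 5^4 ≡ 1929 · 625 ≡ 414 (mod 1979).
So B = 414. The client then computes K = B^a mod p = 414^20 mod 1979.
414^1 ≡ 414 (mod 1979)
414^2 = (414^1)^2 ≡ 414^2 = 171396 ≡ 1202 (mod 1979)
414^4 = (414^2)^2 ≡ 1202^2 = 1444804 ≡ 134 (mod 1979)
414^8 = (414^4)^2 ≡ 134^2 = 17956 ≡ 145 (mod 1979)
414^16 = (414^8)^2 ≡ 145^2 = 21025 ≡ 1235 (mod 1979)
414^20 = 414^16 · 414^4 ≡ 1235 · 134 ≡ 1233 (mod 1979).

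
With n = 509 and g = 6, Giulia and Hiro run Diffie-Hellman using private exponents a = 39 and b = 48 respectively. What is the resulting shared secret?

121

Giulia sends A = g^a mod n = 6^39 mod 509.
6^1 ≡ 6 (mod 509)
6^2 = (6^1)^2 ≡ 6^2 = 36 ≡ 36 (mod 509)
6^4 = (6^2)^2 ≡ 36^2 = 1296 ≡ 278 (mod 509)
6^8 = (6^4)^2 ≡ 278^2 = 77284 ≡ 425 (mod 509)
6^16 = (6^8)^2 ≡ 425^2 = 180625 ≡ 439 (mod 509)
6^32 = (6^16)^2 ≡ 439^2 = 192721 ≡ 319 (mod 509)
6^39 = 6^32 · 6^4 · 6^2 · 6^1 ≡ 319 · 278 · 36 · 6 ≡ 115 (mod 509).
So A = 115. Hiro then computes K = A^b mod n = 115^48 mod 509.
115^1 ≡ 115 (mod 509)
115^2 = (115^1)^2 ≡ 115^2 = 13225 ≡ 500 (mod 509)
115^4 = (115^2)^2 ≡ 500^2 = 250000 ≡ 81 (mod 509)
115^8 = (115^4)^2 ≡ 81^2 = 6561 ≡ 453 (mod 509)
115^16 = (115^8)^2 ≡ 453^2 = 205209 ≡ 82 (mod 509)
115^32 = (115^16)^2 ≡ 82^2 = 6724 ≡ 107 (mod 509)
115^48 = 115^32 · 115^16 ≡ 107 · 82 ≡ 121 (mod 509).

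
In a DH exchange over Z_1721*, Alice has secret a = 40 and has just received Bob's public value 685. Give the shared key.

Shared key K = 685^40 mod 1721.
685^1 ≡ 685 (mod 1721)
685^2 = (685^1)^2 ≡ 685^2 = 469225 ≡ 1113 (mod 1721)
685^4 = (685^2)^2 ≡ 1113^2 = 1238769 ≡ 1370 (mod 1721)
685^8 = (685^4)^2 ≡ 1370^2 = 1876900 ≡ 1010 (mod 1721)
685^16 = (685^8)^2 ≡ 1010^2 = 1020100 ≡ 1268 (mod 1721)
685^32 = (685^16)^2 ≡ 1268^2 = 1607824 ≡ 410 (mod 1721)
685^40 = 685^32 · 685^8 ≡ 410 · 1010 ≡ 1060 (mod 1721).

1060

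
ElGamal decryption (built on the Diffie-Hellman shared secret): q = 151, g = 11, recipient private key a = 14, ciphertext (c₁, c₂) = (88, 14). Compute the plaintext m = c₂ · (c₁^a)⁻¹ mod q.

3

Shared mask s = c₁^a mod q = 88^14 mod 151.
88^1 ≡ 88 (mod 151)
88^2 = (88^1)^2 ≡ 88^2 = 7744 ≡ 43 (mod 151)
88^4 = (88^2)^2 ≡ 43^2 = 1849 ≡ 37 (mod 151)
88^8 = (88^4)^2 ≡ 37^2 = 1369 ≡ 10 (mod 151)
88^14 = 88^8 · 88^4 · 88^2 ≡ 10 · 37 · 43 ≡ 55 (mod 151).
So s = 55; s⁻¹ ≡ 11 (mod 151).
m = c₂ · s⁻¹ mod 151 = 14 · 11 mod 151 = 3.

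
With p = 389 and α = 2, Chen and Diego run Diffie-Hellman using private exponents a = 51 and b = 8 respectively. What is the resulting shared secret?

Diego sends B = α^b mod p = 2^8 mod 389.
2^1 ≡ 2 (mod 389)
2^2 = (2^1)^2 ≡ 2^2 = 4 ≡ 4 (mod 389)
2^4 = (2^2)^2 ≡ 4^2 = 16 ≡ 16 (mod 389)
2^8 = (2^4)^2 ≡ 16^2 = 256 ≡ 256 (mod 389)
So B = 256. Chen then computes K = B^a mod p = 256^51 mod 389.
256^1 ≡ 256 (mod 389)
256^2 = (256^1)^2 ≡ 256^2 = 65536 ≡ 184 (mod 389)
256^4 = (256^2)^2 ≡ 184^2 = 33856 ≡ 13 (mod 389)
256^8 = (256^4)^2 ≡ 13^2 = 169 ≡ 169 (mod 389)
256^16 = (256^8)^2 ≡ 169^2 = 28561 ≡ 164 (mod 389)
256^32 = (256^16)^2 ≡ 164^2 = 26896 ≡ 55 (mod 389)
256^51 = 256^32 · 256^16 · 256^2 · 256^1 ≡ 55 · 164 · 184 · 256 ≡ 221 (mod 389).

221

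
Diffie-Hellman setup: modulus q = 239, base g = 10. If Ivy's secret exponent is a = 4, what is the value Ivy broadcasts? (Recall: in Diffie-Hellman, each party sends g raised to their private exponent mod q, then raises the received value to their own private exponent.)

201

Public value = 10^4 (mod 239).
10^1 ≡ 10 (mod 239)
10^2 = (10^1)^2 ≡ 10^2 = 100 ≡ 100 (mod 239)
10^4 = (10^2)^2 ≡ 100^2 = 10000 ≡ 201 (mod 239)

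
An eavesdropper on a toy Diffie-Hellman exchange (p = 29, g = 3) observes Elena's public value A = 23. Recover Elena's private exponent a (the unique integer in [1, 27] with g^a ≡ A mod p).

Try successive powers of 3 modulo 29:
3^1 ≡ 3
3^2 ≡ 9
3^3 ≡ 27
3^4 ≡ 23
Found: a = 4.

4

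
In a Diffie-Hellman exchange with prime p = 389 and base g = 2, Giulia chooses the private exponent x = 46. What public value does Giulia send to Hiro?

209

Public value = 2^46 mod 389.
2^1 ≡ 2 (mod 389)
2^2 = (2^1)^2 ≡ 2^2 = 4 ≡ 4 (mod 389)
2^4 = (2^2)^2 ≡ 4^2 = 16 ≡ 16 (mod 389)
2^8 = (2^4)^2 ≡ 16^2 = 256 ≡ 256 (mod 389)
2^16 = (2^8)^2 ≡ 256^2 = 65536 ≡ 184 (mod 389)
2^32 = (2^16)^2 ≡ 184^2 = 33856 ≡ 13 (mod 389)
2^46 = 2^32 · 2^8 · 2^4 · 2^2 ≡ 13 · 256 · 16 · 4 ≡ 209 (mod 389).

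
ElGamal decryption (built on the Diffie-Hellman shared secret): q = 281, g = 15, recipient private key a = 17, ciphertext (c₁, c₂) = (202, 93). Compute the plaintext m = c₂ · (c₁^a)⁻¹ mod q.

260

Shared mask s = c₁^a mod q = 202^17 mod 281.
202^1 ≡ 202 (mod 281)
202^2 = (202^1)^2 ≡ 202^2 = 40804 ≡ 59 (mod 281)
202^4 = (202^2)^2 ≡ 59^2 = 3481 ≡ 109 (mod 281)
202^8 = (202^4)^2 ≡ 109^2 = 11881 ≡ 79 (mod 281)
202^16 = (202^8)^2 ≡ 79^2 = 6241 ≡ 59 (mod 281)
202^17 = 202^16 · 202^1 ≡ 59 · 202 ≡ 116 (mod 281).
So s = 116; s⁻¹ ≡ 172 (mod 281).
m = c₂ · s⁻¹ mod 281 = 93 · 172 mod 281 = 260.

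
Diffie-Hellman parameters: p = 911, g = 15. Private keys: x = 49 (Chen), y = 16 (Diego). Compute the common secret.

Diego sends B = g^y mod p = 15^16 mod 911.
15^1 ≡ 15 (mod 911)
15^2 = (15^1)^2 ≡ 15^2 = 225 ≡ 225 (mod 911)
15^4 = (15^2)^2 ≡ 225^2 = 50625 ≡ 520 (mod 911)
15^8 = (15^4)^2 ≡ 520^2 = 270400 ≡ 744 (mod 911)
15^16 = (15^8)^2 ≡ 744^2 = 553536 ≡ 559 (mod 911)
So B = 559. Chen then computes K = B^x mod p = 559^49 mod 911.
559^1 ≡ 559 (mod 911)
559^2 = (559^1)^2 ≡ 559^2 = 312481 ≡ 8 (mod 911)
559^4 = (559^2)^2 ≡ 8^2 = 64 ≡ 64 (mod 911)
559^8 = (559^4)^2 ≡ 64^2 = 4096 ≡ 452 (mod 911)
559^16 = (559^8)^2 ≡ 452^2 = 204304 ≡ 240 (mod 911)
559^32 = (559^16)^2 ≡ 240^2 = 57600 ≡ 207 (mod 911)
559^49 = 559^32 · 559^16 · 559^1 ≡ 207 · 240 · 559 ≡ 196 (mod 911).

196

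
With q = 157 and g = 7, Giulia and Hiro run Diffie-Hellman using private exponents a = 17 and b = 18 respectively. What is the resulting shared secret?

Hiro sends B = g^b mod q = 7^18 mod 157.
7^1 ≡ 7 (mod 157)
7^2 = (7^1)^2 ≡ 7^2 = 49 ≡ 49 (mod 157)
7^4 = (7^2)^2 ≡ 49^2 = 2401 ≡ 46 (mod 157)
7^8 = (7^4)^2 ≡ 46^2 = 2116 ≡ 75 (mod 157)
7^16 = (7^8)^2 ≡ 75^2 = 5625 ≡ 130 (mod 157)
7^18 = 7^16 · 7^2 ≡ 130 · 49 ≡ 90 (mod 157).
So B = 90. Giulia then computes K = B^a mod q = 90^17 mod 157.
90^1 ≡ 90 (mod 157)
90^2 = (90^1)^2 ≡ 90^2 = 8100 ≡ 93 (mod 157)
90^4 = (90^2)^2 ≡ 93^2 = 8649 ≡ 14 (mod 157)
90^8 = (90^4)^2 ≡ 14^2 = 196 ≡ 39 (mod 157)
90^16 = (90^8)^2 ≡ 39^2 = 1521 ≡ 108 (mod 157)
90^17 = 90^16 · 90^1 ≡ 108 · 90 ≡ 143 (mod 157).

143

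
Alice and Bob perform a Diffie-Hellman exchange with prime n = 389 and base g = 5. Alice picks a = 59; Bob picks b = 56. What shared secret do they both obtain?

65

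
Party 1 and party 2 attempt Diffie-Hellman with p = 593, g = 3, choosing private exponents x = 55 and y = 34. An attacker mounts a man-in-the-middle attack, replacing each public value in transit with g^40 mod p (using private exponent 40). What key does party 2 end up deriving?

353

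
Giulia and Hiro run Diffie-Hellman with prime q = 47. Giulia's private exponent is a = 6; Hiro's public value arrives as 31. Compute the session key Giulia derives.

Shared key K = 31^6 mod 47.
31^1 ≡ 31 (mod 47)
31^2 = (31^1)^2 ≡ 31^2 = 961 ≡ 21 (mod 47)
31^4 = (31^2)^2 ≡ 21^2 = 441 ≡ 18 (mod 47)
31^6 = 31^4 · 31^2 ≡ 18 · 21 ≡ 2 (mod 47).

2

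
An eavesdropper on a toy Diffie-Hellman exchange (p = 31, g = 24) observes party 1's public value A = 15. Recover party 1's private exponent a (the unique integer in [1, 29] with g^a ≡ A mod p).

27

Try successive powers of 24 modulo 31:
24^1 ≡ 24
24^2 ≡ 18
24^3 ≡ 29
24^4 ≡ 14
24^5 ≡ 26
24^6 ≡ 4
24^7 ≡ 3
24^8 ≡ 10
24^9 ≡ 23
24^10 ≡ 25
24^11 ≡ 11
24^12 ≡ 16
24^13 ≡ 12
24^14 ≡ 9
24^15 ≡ 30
24^16 ≡ 7
24^17 ≡ 13
24^18 ≡ 2
24^19 ≡ 17
24^20 ≡ 5
24^21 ≡ 27
24^22 ≡ 28
24^23 ≡ 21
24^24 ≡ 8
24^25 ≡ 6
24^26 ≡ 20
24^27 ≡ 15
Found: a = 27.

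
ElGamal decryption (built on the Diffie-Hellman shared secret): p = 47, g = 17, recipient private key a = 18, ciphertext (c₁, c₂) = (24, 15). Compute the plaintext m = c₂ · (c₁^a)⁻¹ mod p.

46

Shared mask s = c₁^a mod p = 24^18 mod 47.
24^1 ≡ 24 (mod 47)
24^2 = (24^1)^2 ≡ 24^2 = 576 ≡ 12 (mod 47)
24^4 = (24^2)^2 ≡ 12^2 = 144 ≡ 3 (mod 47)
24^8 = (24^4)^2 ≡ 3^2 = 9 ≡ 9 (mod 47)
24^16 = (24^8)^2 ≡ 9^2 = 81 ≡ 34 (mod 47)
24^18 = 24^16 · 24^2 ≡ 34 · 12 ≡ 32 (mod 47).
So s = 32; s⁻¹ ≡ 25 (mod 47).
m = c₂ · s⁻¹ mod 47 = 15 · 25 mod 47 = 46.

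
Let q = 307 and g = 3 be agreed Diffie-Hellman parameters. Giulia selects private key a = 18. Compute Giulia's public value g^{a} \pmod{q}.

304

Public value = 3^{18} \pmod{307}.
3^1 ≡ 3 (mod 307)
3^2 = (3^1)^2 ≡ 3^2 = 9 ≡ 9 (mod 307)
3^4 = (3^2)^2 ≡ 9^2 = 81 ≡ 81 (mod 307)
3^8 = (3^4)^2 ≡ 81^2 = 6561 ≡ 114 (mod 307)
3^16 = (3^8)^2 ≡ 114^2 = 12996 ≡ 102 (mod 307)
3^18 = 3^16 · 3^2 ≡ 102 · 9 ≡ 304 (mod 307).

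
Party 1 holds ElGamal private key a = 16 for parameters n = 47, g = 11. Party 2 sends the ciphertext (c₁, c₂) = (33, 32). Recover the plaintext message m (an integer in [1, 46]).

Shared mask s = c₁^a mod n = 33^16 mod 47.
33^1 ≡ 33 (mod 47)
33^2 = (33^1)^2 ≡ 33^2 = 1089 ≡ 8 (mod 47)
33^4 = (33^2)^2 ≡ 8^2 = 64 ≡ 17 (mod 47)
33^8 = (33^4)^2 ≡ 17^2 = 289 ≡ 7 (mod 47)
33^16 = (33^8)^2 ≡ 7^2 = 49 ≡ 2 (mod 47)
So s = 2; s⁻¹ ≡ 24 (mod 47).
m = c₂ · s⁻¹ mod 47 = 32 · 24 mod 47 = 16.

16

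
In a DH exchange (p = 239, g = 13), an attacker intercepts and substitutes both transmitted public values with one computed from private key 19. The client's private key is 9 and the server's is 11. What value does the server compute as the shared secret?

The server receives an attacker's public value M = 13^19 mod 239 instead of the honest one.
13^1 ≡ 13 (mod 239)
13^2 = (13^1)^2 ≡ 13^2 = 169 ≡ 169 (mod 239)
13^4 = (13^2)^2 ≡ 169^2 = 28561 ≡ 120 (mod 239)
13^8 = (13^4)^2 ≡ 120^2 = 14400 ≡ 60 (mod 239)
13^16 = (13^8)^2 ≡ 60^2 = 3600 ≡ 15 (mod 239)
13^19 = 13^16 · 13^2 · 13^1 ≡ 15 · 169 · 13 ≡ 212 (mod 239).
So M = 212. The server computes K = M^11 mod 239.
212^1 ≡ 212 (mod 239)
212^2 = (212^1)^2 ≡ 212^2 = 44944 ≡ 12 (mod 239)
212^4 = (212^2)^2 ≡ 12^2 = 144 ≡ 144 (mod 239)
212^8 = (212^4)^2 ≡ 144^2 = 20736 ≡ 182 (mod 239)
212^11 = 212^8 · 212^2 · 212^1 ≡ 182 · 12 · 212 ≡ 65 (mod 239).

65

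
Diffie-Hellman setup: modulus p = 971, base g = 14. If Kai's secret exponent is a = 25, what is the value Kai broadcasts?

Public value = 14^25 mod 971.
14^1 ≡ 14 (mod 971)
14^2 = (14^1)^2 ≡ 14^2 = 196 ≡ 196 (mod 971)
14^4 = (14^2)^2 ≡ 196^2 = 38416 ≡ 547 (mod 971)
14^8 = (14^4)^2 ≡ 547^2 = 299209 ≡ 141 (mod 971)
14^16 = (14^8)^2 ≡ 141^2 = 19881 ≡ 461 (mod 971)
14^25 = 14^16 · 14^8 · 14^1 ≡ 461 · 141 · 14 ≡ 187 (mod 971).

187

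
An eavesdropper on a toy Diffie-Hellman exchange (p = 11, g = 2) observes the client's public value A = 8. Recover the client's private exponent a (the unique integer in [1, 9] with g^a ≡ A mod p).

3

Try successive powers of 2 modulo 11:
2^1 ≡ 2
2^2 ≡ 4
2^3 ≡ 8
Found: a = 3.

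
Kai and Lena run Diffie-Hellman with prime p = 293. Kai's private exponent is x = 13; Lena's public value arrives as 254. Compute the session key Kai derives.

167

Shared key K = 254^13 mod 293.
254^1 ≡ 254 (mod 293)
254^2 = (254^1)^2 ≡ 254^2 = 64516 ≡ 56 (mod 293)
254^4 = (254^2)^2 ≡ 56^2 = 3136 ≡ 206 (mod 293)
254^8 = (254^4)^2 ≡ 206^2 = 42436 ≡ 244 (mod 293)
254^13 = 254^8 · 254^4 · 254^1 ≡ 244 · 206 · 254 ≡ 167 (mod 293).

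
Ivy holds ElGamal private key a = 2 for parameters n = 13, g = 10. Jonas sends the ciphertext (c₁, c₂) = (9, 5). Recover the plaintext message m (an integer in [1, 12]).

Shared mask s = c₁^a mod n = 9^2 mod 13.
9^1 ≡ 9 (mod 13)
9^2 = (9^1)^2 ≡ 9^2 = 81 ≡ 3 (mod 13)
So s = 3; s⁻¹ ≡ 9 (mod 13).
m = c₂ · s⁻¹ mod 13 = 5 · 9 mod 13 = 6.

6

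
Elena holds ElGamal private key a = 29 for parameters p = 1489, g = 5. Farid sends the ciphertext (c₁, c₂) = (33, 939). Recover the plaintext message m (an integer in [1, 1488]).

Shared mask s = c₁^a mod p = 33^29 mod 1489.
33^1 ≡ 33 (mod 1489)
33^2 = (33^1)^2 ≡ 33^2 = 1089 ≡ 1089 (mod 1489)
33^4 = (33^2)^2 ≡ 1089^2 = 1185921 ≡ 677 (mod 1489)
33^8 = (33^4)^2 ≡ 677^2 = 458329 ≡ 1206 (mod 1489)
33^16 = (33^8)^2 ≡ 1206^2 = 1454436 ≡ 1172 (mod 1489)
33^29 = 33^16 · 33^8 · 33^4 · 33^1 ≡ 1172 · 1206 · 677 · 33 ≡ 737 (mod 1489).
So s = 737; s⁻¹ ≡ 794 (mod 1489).
m = c₂ · s⁻¹ mod 1489 = 939 · 794 mod 1489 = 1066.

1066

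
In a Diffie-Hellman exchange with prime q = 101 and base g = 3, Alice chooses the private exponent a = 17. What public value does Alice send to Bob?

Public value = 3^17 (mod 101).
3^1 ≡ 3 (mod 101)
3^2 = (3^1)^2 ≡ 3^2 = 9 ≡ 9 (mod 101)
3^4 = (3^2)^2 ≡ 9^2 = 81 ≡ 81 (mod 101)
3^8 = (3^4)^2 ≡ 81^2 = 6561 ≡ 97 (mod 101)
3^16 = (3^8)^2 ≡ 97^2 = 9409 ≡ 16 (mod 101)
3^17 = 3^16 · 3^1 ≡ 16 · 3 ≡ 48 (mod 101).

48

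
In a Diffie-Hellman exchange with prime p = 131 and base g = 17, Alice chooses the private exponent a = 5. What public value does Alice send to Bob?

79

Public value = 17^5 (mod 131).
17^1 ≡ 17 (mod 131)
17^2 = (17^1)^2 ≡ 17^2 = 289 ≡ 27 (mod 131)
17^4 = (17^2)^2 ≡ 27^2 = 729 ≡ 74 (mod 131)
17^5 = 17^4 · 17^1 ≡ 74 · 17 ≡ 79 (mod 131).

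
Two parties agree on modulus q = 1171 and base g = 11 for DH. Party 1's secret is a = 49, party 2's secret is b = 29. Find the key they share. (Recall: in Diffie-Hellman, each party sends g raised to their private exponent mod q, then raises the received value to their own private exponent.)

351

Party 1 sends A = g^a mod q = 11^49 mod 1171.
11^1 ≡ 11 (mod 1171)
11^2 = (11^1)^2 ≡ 11^2 = 121 ≡ 121 (mod 1171)
11^4 = (11^2)^2 ≡ 121^2 = 14641 ≡ 589 (mod 1171)
11^8 = (11^4)^2 ≡ 589^2 = 346921 ≡ 305 (mod 1171)
11^16 = (11^8)^2 ≡ 305^2 = 93025 ≡ 516 (mod 1171)
11^32 = (11^16)^2 ≡ 516^2 = 266256 ≡ 439 (mod 1171)
11^49 = 11^32 · 11^16 · 11^1 ≡ 439 · 516 · 11 ≡ 1047 (mod 1171).
So A = 1047. Party 2 then computes K = A^b mod q = 1047^29 mod 1171.
1047^1 ≡ 1047 (mod 1171)
1047^2 = (1047^1)^2 ≡ 1047^2 = 1096209 ≡ 153 (mod 1171)
1047^4 = (1047^2)^2 ≡ 153^2 = 23409 ≡ 1160 (mod 1171)
1047^8 = (1047^4)^2 ≡ 1160^2 = 1345600 ≡ 121 (mod 1171)
1047^16 = (1047^8)^2 ≡ 121^2 = 14641 ≡ 589 (mod 1171)
1047^29 = 1047^16 · 1047^8 · 1047^4 · 1047^1 ≡ 589 · 121 · 1160 · 1047 ≡ 351 (mod 1171).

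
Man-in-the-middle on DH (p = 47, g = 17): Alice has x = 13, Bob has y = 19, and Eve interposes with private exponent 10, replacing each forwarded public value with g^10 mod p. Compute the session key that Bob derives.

Bob receives Eve's public value M = 17^10 mod 47 instead of the honest one.
17^1 ≡ 17 (mod 47)
17^2 = (17^1)^2 ≡ 17^2 = 289 ≡ 7 (mod 47)
17^4 = (17^2)^2 ≡ 7^2 = 49 ≡ 2 (mod 47)
17^8 = (17^4)^2 ≡ 2^2 = 4 ≡ 4 (mod 47)
17^10 = 17^8 · 17^2 ≡ 4 · 7 ≡ 28 (mod 47).
So M = 28. Bob computes K = M^19 mod 47.
28^1 ≡ 28 (mod 47)
28^2 = (28^1)^2 ≡ 28^2 = 784 ≡ 32 (mod 47)
28^4 = (28^2)^2 ≡ 32^2 = 1024 ≡ 37 (mod 47)
28^8 = (28^4)^2 ≡ 37^2 = 1369 ≡ 6 (mod 47)
28^16 = (28^8)^2 ≡ 6^2 = 36 ≡ 36 (mod 47)
28^19 = 28^16 · 28^2 · 28^1 ≡ 36 · 32 · 28 ≡ 14 (mod 47).

14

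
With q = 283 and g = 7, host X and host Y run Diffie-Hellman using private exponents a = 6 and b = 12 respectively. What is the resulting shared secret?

158

Host X sends A = g^a mod q = 7^6 mod 283.
7^1 ≡ 7 (mod 283)
7^2 = (7^1)^2 ≡ 7^2 = 49 ≡ 49 (mod 283)
7^4 = (7^2)^2 ≡ 49^2 = 2401 ≡ 137 (mod 283)
7^6 = 7^4 · 7^2 ≡ 137 · 49 ≡ 204 (mod 283).
So A = 204. Host Y then computes K = A^b mod q = 204^12 mod 283.
204^1 ≡ 204 (mod 283)
204^2 = (204^1)^2 ≡ 204^2 = 41616 ≡ 15 (mod 283)
204^4 = (204^2)^2 ≡ 15^2 = 225 ≡ 225 (mod 283)
204^8 = (204^4)^2 ≡ 225^2 = 50625 ≡ 251 (mod 283)
204^12 = 204^8 · 204^4 ≡ 251 · 225 ≡ 158 (mod 283).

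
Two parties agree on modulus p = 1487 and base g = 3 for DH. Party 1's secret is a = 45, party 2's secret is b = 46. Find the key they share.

Party 1 sends A = g^a mod p = 3^45 mod 1487.
3^1 ≡ 3 (mod 1487)
3^2 = (3^1)^2 ≡ 3^2 = 9 ≡ 9 (mod 1487)
3^4 = (3^2)^2 ≡ 9^2 = 81 ≡ 81 (mod 1487)
3^8 = (3^4)^2 ≡ 81^2 = 6561 ≡ 613 (mod 1487)
3^16 = (3^8)^2 ≡ 613^2 = 375769 ≡ 1045 (mod 1487)
3^32 = (3^16)^2 ≡ 1045^2 = 1092025 ≡ 567 (mod 1487)
3^45 = 3^32 · 3^8 · 3^4 · 3^1 ≡ 567 · 613 · 81 · 3 ≡ 1127 (mod 1487).
So A = 1127. Party 2 then computes K = A^b mod p = 1127^46 mod 1487.
1127^1 ≡ 1127 (mod 1487)
1127^2 = (1127^1)^2 ≡ 1127^2 = 1270129 ≡ 231 (mod 1487)
1127^4 = (1127^2)^2 ≡ 231^2 = 53361 ≡ 1316 (mod 1487)
1127^8 = (1127^4)^2 ≡ 1316^2 = 1731856 ≡ 988 (mod 1487)
1127^16 = (1127^8)^2 ≡ 988^2 = 976144 ≡ 672 (mod 1487)
1127^32 = (1127^16)^2 ≡ 672^2 = 451584 ≡ 1023 (mod 1487)
1127^46 = 1127^32 · 1127^8 · 1127^4 · 1127^2 ≡ 1023 · 988 · 1316 · 231 ≡ 2 (mod 1487).

2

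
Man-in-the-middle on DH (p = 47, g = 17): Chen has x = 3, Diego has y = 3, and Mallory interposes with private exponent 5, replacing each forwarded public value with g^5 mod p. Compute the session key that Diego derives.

Diego receives Mallory's public value M = 17^5 mod 47 instead of the honest one.
17^1 ≡ 17 (mod 47)
17^2 = (17^1)^2 ≡ 17^2 = 289 ≡ 7 (mod 47)
17^4 = (17^2)^2 ≡ 7^2 = 49 ≡ 2 (mod 47)
17^5 = 17^4 · 17^1 ≡ 2 · 17 ≡ 34 (mod 47).
So M = 34. Diego computes K = M^3 mod 47.
34^1 ≡ 34 (mod 47)
34^2 = (34^1)^2 ≡ 34^2 = 1156 ≡ 28 (mod 47)
34^3 = 34^2 · 34^1 ≡ 28 · 34 ≡ 12 (mod 47).

12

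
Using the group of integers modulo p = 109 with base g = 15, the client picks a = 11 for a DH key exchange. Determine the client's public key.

Public value = 15^11 mod 109.
15^1 ≡ 15 (mod 109)
15^2 = (15^1)^2 ≡ 15^2 = 225 ≡ 7 (mod 109)
15^4 = (15^2)^2 ≡ 7^2 = 49 ≡ 49 (mod 109)
15^8 = (15^4)^2 ≡ 49^2 = 2401 ≡ 3 (mod 109)
15^11 = 15^8 · 15^2 · 15^1 ≡ 3 · 7 · 15 ≡ 97 (mod 109).

97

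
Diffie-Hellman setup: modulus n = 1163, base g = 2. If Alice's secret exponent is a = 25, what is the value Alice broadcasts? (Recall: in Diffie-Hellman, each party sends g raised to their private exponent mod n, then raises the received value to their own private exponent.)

719

Public value = 2^25 mod 1163.
2^1 ≡ 2 (mod 1163)
2^2 = (2^1)^2 ≡ 2^2 = 4 ≡ 4 (mod 1163)
2^4 = (2^2)^2 ≡ 4^2 = 16 ≡ 16 (mod 1163)
2^8 = (2^4)^2 ≡ 16^2 = 256 ≡ 256 (mod 1163)
2^16 = (2^8)^2 ≡ 256^2 = 65536 ≡ 408 (mod 1163)
2^25 = 2^16 · 2^8 · 2^1 ≡ 408 · 256 · 2 ≡ 719 (mod 1163).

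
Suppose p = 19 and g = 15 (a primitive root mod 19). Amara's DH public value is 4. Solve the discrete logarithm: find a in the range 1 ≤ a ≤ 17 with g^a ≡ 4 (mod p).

10

Try successive powers of 15 modulo 19:
15^1 ≡ 15
15^2 ≡ 16
15^3 ≡ 12
15^4 ≡ 9
15^5 ≡ 2
15^6 ≡ 11
15^7 ≡ 13
15^8 ≡ 5
15^9 ≡ 18
15^10 ≡ 4
Found: a = 10.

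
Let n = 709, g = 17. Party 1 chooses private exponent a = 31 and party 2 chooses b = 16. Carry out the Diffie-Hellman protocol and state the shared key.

704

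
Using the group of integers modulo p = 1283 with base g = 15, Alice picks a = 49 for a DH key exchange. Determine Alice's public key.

842

Public value = 15^49 (mod 1283).
15^1 ≡ 15 (mod 1283)
15^2 = (15^1)^2 ≡ 15^2 = 225 ≡ 225 (mod 1283)
15^4 = (15^2)^2 ≡ 225^2 = 50625 ≡ 588 (mod 1283)
15^8 = (15^4)^2 ≡ 588^2 = 345744 ≡ 617 (mod 1283)
15^16 = (15^8)^2 ≡ 617^2 = 380689 ≡ 921 (mod 1283)
15^32 = (15^16)^2 ≡ 921^2 = 848241 ≡ 178 (mod 1283)
15^49 = 15^32 · 15^16 · 15^1 ≡ 178 · 921 · 15 ≡ 842 (mod 1283).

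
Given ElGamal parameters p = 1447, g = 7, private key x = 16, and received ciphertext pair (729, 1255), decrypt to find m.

103

Shared mask s = c₁^x mod p = 729^16 mod 1447.
729^1 ≡ 729 (mod 1447)
729^2 = (729^1)^2 ≡ 729^2 = 531441 ≡ 392 (mod 1447)
729^4 = (729^2)^2 ≡ 392^2 = 153664 ≡ 282 (mod 1447)
729^8 = (729^4)^2 ≡ 282^2 = 79524 ≡ 1386 (mod 1447)
729^16 = (729^8)^2 ≡ 1386^2 = 1920996 ≡ 827 (mod 1447)
So s = 827; s⁻¹ ≡ 7 (mod 1447).
m = c₂ · s⁻¹ mod 1447 = 1255 · 7 mod 1447 = 103.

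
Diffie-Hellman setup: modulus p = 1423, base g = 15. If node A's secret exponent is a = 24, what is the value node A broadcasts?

Public value = 15^24 (mod 1423).
15^1 ≡ 15 (mod 1423)
15^2 = (15^1)^2 ≡ 15^2 = 225 ≡ 225 (mod 1423)
15^4 = (15^2)^2 ≡ 225^2 = 50625 ≡ 820 (mod 1423)
15^8 = (15^4)^2 ≡ 820^2 = 672400 ≡ 744 (mod 1423)
15^16 = (15^8)^2 ≡ 744^2 = 553536 ≡ 1412 (mod 1423)
15^24 = 15^16 · 15^8 ≡ 1412 · 744 ≡ 354 (mod 1423).

354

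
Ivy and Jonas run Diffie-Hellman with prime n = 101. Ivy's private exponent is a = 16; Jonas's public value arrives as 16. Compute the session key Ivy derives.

79

Shared key K = 16^16 mod 101.
16^1 ≡ 16 (mod 101)
16^2 = (16^1)^2 ≡ 16^2 = 256 ≡ 54 (mod 101)
16^4 = (16^2)^2 ≡ 54^2 = 2916 ≡ 88 (mod 101)
16^8 = (16^4)^2 ≡ 88^2 = 7744 ≡ 68 (mod 101)
16^16 = (16^8)^2 ≡ 68^2 = 4624 ≡ 79 (mod 101)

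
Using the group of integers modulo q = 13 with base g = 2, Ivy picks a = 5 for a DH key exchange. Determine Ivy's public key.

6

Public value = 2^5 (mod 13).
2^1 ≡ 2 (mod 13)
2^2 = (2^1)^2 ≡ 2^2 = 4 ≡ 4 (mod 13)
2^4 = (2^2)^2 ≡ 4^2 = 16 ≡ 3 (mod 13)
2^5 = 2^4 · 2^1 ≡ 3 · 2 ≡ 6 (mod 13).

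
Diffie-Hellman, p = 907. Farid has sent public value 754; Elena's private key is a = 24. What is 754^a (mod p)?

64

Shared key K = 754^24 mod 907.
754^1 ≡ 754 (mod 907)
754^2 = (754^1)^2 ≡ 754^2 = 568516 ≡ 734 (mod 907)
754^4 = (754^2)^2 ≡ 734^2 = 538756 ≡ 905 (mod 907)
754^8 = (754^4)^2 ≡ 905^2 = 819025 ≡ 4 (mod 907)
754^16 = (754^8)^2 ≡ 4^2 = 16 ≡ 16 (mod 907)
754^24 = 754^16 · 754^8 ≡ 16 · 4 ≡ 64 (mod 907).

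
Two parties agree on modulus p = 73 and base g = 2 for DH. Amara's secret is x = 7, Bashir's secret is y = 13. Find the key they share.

Amara sends A = g^x mod p = 2^7 mod 73.
2^1 ≡ 2 (mod 73)
2^2 = (2^1)^2 ≡ 2^2 = 4 ≡ 4 (mod 73)
2^4 = (2^2)^2 ≡ 4^2 = 16 ≡ 16 (mod 73)
2^7 = 2^4 · 2^2 · 2^1 ≡ 16 · 4 · 2 ≡ 55 (mod 73).
So A = 55. Bashir then computes K = A^y mod p = 55^13 mod 73.
55^1 ≡ 55 (mod 73)
55^2 = (55^1)^2 ≡ 55^2 = 3025 ≡ 32 (mod 73)
55^4 = (55^2)^2 ≡ 32^2 = 1024 ≡ 2 (mod 73)
55^8 = (55^4)^2 ≡ 2^2 = 4 ≡ 4 (mod 73)
55^13 = 55^8 · 55^4 · 55^1 ≡ 4 · 2 · 55 ≡ 2 (mod 73).

2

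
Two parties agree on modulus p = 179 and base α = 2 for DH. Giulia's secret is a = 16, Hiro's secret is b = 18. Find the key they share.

12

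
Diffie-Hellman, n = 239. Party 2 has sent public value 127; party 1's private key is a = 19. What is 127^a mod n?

Shared key K = 127^19 mod 239.
127^1 ≡ 127 (mod 239)
127^2 = (127^1)^2 ≡ 127^2 = 16129 ≡ 116 (mod 239)
127^4 = (127^2)^2 ≡ 116^2 = 13456 ≡ 72 (mod 239)
127^8 = (127^4)^2 ≡ 72^2 = 5184 ≡ 165 (mod 239)
127^16 = (127^8)^2 ≡ 165^2 = 27225 ≡ 218 (mod 239)
127^19 = 127^16 · 127^2 · 127^1 ≡ 218 · 116 · 127 ≡ 133 (mod 239).

133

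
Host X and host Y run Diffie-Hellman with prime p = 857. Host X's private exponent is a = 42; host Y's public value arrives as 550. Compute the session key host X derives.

Shared key K = 550^42 mod 857.
550^1 ≡ 550 (mod 857)
550^2 = (550^1)^2 ≡ 550^2 = 302500 ≡ 836 (mod 857)
550^4 = (550^2)^2 ≡ 836^2 = 698896 ≡ 441 (mod 857)
550^8 = (550^4)^2 ≡ 441^2 = 194481 ≡ 799 (mod 857)
550^16 = (550^8)^2 ≡ 799^2 = 638401 ≡ 793 (mod 857)
550^32 = (550^16)^2 ≡ 793^2 = 628849 ≡ 668 (mod 857)
550^42 = 550^32 · 550^8 · 550^2 ≡ 668 · 799 · 836 ≡ 331 (mod 857).

331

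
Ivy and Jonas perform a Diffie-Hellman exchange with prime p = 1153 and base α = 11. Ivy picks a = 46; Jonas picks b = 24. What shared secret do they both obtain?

53

Jonas sends B = α^b mod p = 11^24 mod 1153.
11^1 ≡ 11 (mod 1153)
11^2 = (11^1)^2 ≡ 11^2 = 121 ≡ 121 (mod 1153)
11^4 = (11^2)^2 ≡ 121^2 = 14641 ≡ 805 (mod 1153)
11^8 = (11^4)^2 ≡ 805^2 = 648025 ≡ 39 (mod 1153)
11^16 = (11^8)^2 ≡ 39^2 = 1521 ≡ 368 (mod 1153)
11^24 = 11^16 · 11^8 ≡ 368 · 39 ≡ 516 (mod 1153).
So B = 516. Ivy then computes K = B^a mod p = 516^46 mod 1153.
516^1 ≡ 516 (mod 1153)
516^2 = (516^1)^2 ≡ 516^2 = 266256 ≡ 1066 (mod 1153)
516^4 = (516^2)^2 ≡ 1066^2 = 1136356 ≡ 651 (mod 1153)
516^8 = (516^4)^2 ≡ 651^2 = 423801 ≡ 650 (mod 1153)
516^16 = (516^8)^2 ≡ 650^2 = 422500 ≡ 502 (mod 1153)
516^32 = (516^16)^2 ≡ 502^2 = 252004 ≡ 650 (mod 1153)
516^46 = 516^32 · 516^8 · 516^4 · 516^2 ≡ 650 · 650 · 651 · 1066 ≡ 53 (mod 1153).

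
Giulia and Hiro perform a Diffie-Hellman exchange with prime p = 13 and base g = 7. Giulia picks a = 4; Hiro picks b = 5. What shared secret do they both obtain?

3

Hiro sends B = g^b mod p = 7^5 mod 13.
7^1 ≡ 7 (mod 13)
7^2 = (7^1)^2 ≡ 7^2 = 49 ≡ 10 (mod 13)
7^4 = (7^2)^2 ≡ 10^2 = 100 ≡ 9 (mod 13)
7^5 = 7^4 · 7^1 ≡ 9 · 7 ≡ 11 (mod 13).
So B = 11. Giulia then computes K = B^a mod p = 11^4 mod 13.
11^1 ≡ 11 (mod 13)
11^2 = (11^1)^2 ≡ 11^2 = 121 ≡ 4 (mod 13)
11^4 = (11^2)^2 ≡ 4^2 = 16 ≡ 3 (mod 13)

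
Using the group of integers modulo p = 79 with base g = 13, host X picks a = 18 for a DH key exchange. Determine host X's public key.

10

Public value = 13^18 mod 79.
13^1 ≡ 13 (mod 79)
13^2 = (13^1)^2 ≡ 13^2 = 169 ≡ 11 (mod 79)
13^4 = (13^2)^2 ≡ 11^2 = 121 ≡ 42 (mod 79)
13^8 = (13^4)^2 ≡ 42^2 = 1764 ≡ 26 (mod 79)
13^16 = (13^8)^2 ≡ 26^2 = 676 ≡ 44 (mod 79)
13^18 = 13^16 · 13^2 ≡ 44 · 11 ≡ 10 (mod 79).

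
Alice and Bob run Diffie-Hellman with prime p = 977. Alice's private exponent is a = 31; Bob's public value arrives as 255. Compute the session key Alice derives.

Shared key K = 255^31 mod 977.
255^1 ≡ 255 (mod 977)
255^2 = (255^1)^2 ≡ 255^2 = 65025 ≡ 543 (mod 977)
255^4 = (255^2)^2 ≡ 543^2 = 294849 ≡ 772 (mod 977)
255^8 = (255^4)^2 ≡ 772^2 = 595984 ≡ 14 (mod 977)
255^16 = (255^8)^2 ≡ 14^2 = 196 ≡ 196 (mod 977)
255^31 = 255^16 · 255^8 · 255^4 · 255^2 · 255^1 ≡ 196 · 14 · 772 · 543 · 255 ≡ 120 (mod 977).

120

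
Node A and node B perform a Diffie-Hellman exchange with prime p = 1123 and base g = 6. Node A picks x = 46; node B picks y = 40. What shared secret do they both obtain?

173

Node B sends B = g^y mod p = 6^40 mod 1123.
6^1 ≡ 6 (mod 1123)
6^2 = (6^1)^2 ≡ 6^2 = 36 ≡ 36 (mod 1123)
6^4 = (6^2)^2 ≡ 36^2 = 1296 ≡ 173 (mod 1123)
6^8 = (6^4)^2 ≡ 173^2 = 29929 ≡ 731 (mod 1123)
6^16 = (6^8)^2 ≡ 731^2 = 534361 ≡ 936 (mod 1123)
6^32 = (6^16)^2 ≡ 936^2 = 876096 ≡ 156 (mod 1123)
6^40 = 6^32 · 6^8 ≡ 156 · 731 ≡ 613 (mod 1123).
So B = 613. Node A then computes K = B^x mod p = 613^46 mod 1123.
613^1 ≡ 613 (mod 1123)
613^2 = (613^1)^2 ≡ 613^2 = 375769 ≡ 687 (mod 1123)
613^4 = (613^2)^2 ≡ 687^2 = 471969 ≡ 309 (mod 1123)
613^8 = (613^4)^2 ≡ 309^2 = 95481 ≡ 26 (mod 1123)
613^16 = (613^8)^2 ≡ 26^2 = 676 ≡ 676 (mod 1123)
613^32 = (613^16)^2 ≡ 676^2 = 456976 ≡ 1038 (mod 1123)
613^46 = 613^32 · 613^8 · 613^4 · 613^2 ≡ 1038 · 26 · 309 · 687 ≡ 173 (mod 1123).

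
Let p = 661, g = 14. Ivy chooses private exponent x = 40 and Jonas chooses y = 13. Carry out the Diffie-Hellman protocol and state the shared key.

Ivy sends A = g^x mod p = 14^40 mod 661.
14^1 ≡ 14 (mod 661)
14^2 = (14^1)^2 ≡ 14^2 = 196 ≡ 196 (mod 661)
14^4 = (14^2)^2 ≡ 196^2 = 38416 ≡ 78 (mod 661)
14^8 = (14^4)^2 ≡ 78^2 = 6084 ≡ 135 (mod 661)
14^16 = (14^8)^2 ≡ 135^2 = 18225 ≡ 378 (mod 661)
14^32 = (14^16)^2 ≡ 378^2 = 142884 ≡ 108 (mod 661)
14^40 = 14^32 · 14^8 ≡ 108 · 135 ≡ 38 (mod 661).
So A = 38. Jonas then computes K = A^y mod p = 38^13 mod 661.
38^1 ≡ 38 (mod 661)
38^2 = (38^1)^2 ≡ 38^2 = 1444 ≡ 122 (mod 661)
38^4 = (38^2)^2 ≡ 122^2 = 14884 ≡ 342 (mod 661)
38^8 = (38^4)^2 ≡ 342^2 = 116964 ≡ 628 (mod 661)
38^13 = 38^8 · 38^4 · 38^1 ≡ 628 · 342 · 38 ≡ 121 (mod 661).

121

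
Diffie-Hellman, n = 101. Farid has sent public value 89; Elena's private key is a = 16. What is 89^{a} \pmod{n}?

78

Shared key K = 89^16 mod 101.
89^1 ≡ 89 (mod 101)
89^2 = (89^1)^2 ≡ 89^2 = 7921 ≡ 43 (mod 101)
89^4 = (89^2)^2 ≡ 43^2 = 1849 ≡ 31 (mod 101)
89^8 = (89^4)^2 ≡ 31^2 = 961 ≡ 52 (mod 101)
89^16 = (89^8)^2 ≡ 52^2 = 2704 ≡ 78 (mod 101)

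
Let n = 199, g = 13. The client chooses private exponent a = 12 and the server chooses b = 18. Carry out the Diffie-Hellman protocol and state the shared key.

The server sends B = g^b mod n = 13^18 mod 199.
13^1 ≡ 13 (mod 199)
13^2 = (13^1)^2 ≡ 13^2 = 169 ≡ 169 (mod 199)
13^4 = (13^2)^2 ≡ 169^2 = 28561 ≡ 104 (mod 199)
13^8 = (13^4)^2 ≡ 104^2 = 10816 ≡ 70 (mod 199)
13^16 = (13^8)^2 ≡ 70^2 = 4900 ≡ 124 (mod 199)
13^18 = 13^16 · 13^2 ≡ 124 · 169 ≡ 61 (mod 199).
So B = 61. The client then computes K = B^a mod n = 61^12 mod 199.
61^1 ≡ 61 (mod 199)
61^2 = (61^1)^2 ≡ 61^2 = 3721 ≡ 139 (mod 199)
61^4 = (61^2)^2 ≡ 139^2 = 19321 ≡ 18 (mod 199)
61^8 = (61^4)^2 ≡ 18^2 = 324 ≡ 125 (mod 199)
61^12 = 61^8 · 61^4 ≡ 125 · 18 ≡ 61 (mod 199).

61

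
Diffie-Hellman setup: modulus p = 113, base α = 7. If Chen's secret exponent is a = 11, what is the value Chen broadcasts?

85

Public value = 7^11 mod 113.
7^1 ≡ 7 (mod 113)
7^2 = (7^1)^2 ≡ 7^2 = 49 ≡ 49 (mod 113)
7^4 = (7^2)^2 ≡ 49^2 = 2401 ≡ 28 (mod 113)
7^8 = (7^4)^2 ≡ 28^2 = 784 ≡ 106 (mod 113)
7^11 = 7^8 · 7^2 · 7^1 ≡ 106 · 49 · 7 ≡ 85 (mod 113).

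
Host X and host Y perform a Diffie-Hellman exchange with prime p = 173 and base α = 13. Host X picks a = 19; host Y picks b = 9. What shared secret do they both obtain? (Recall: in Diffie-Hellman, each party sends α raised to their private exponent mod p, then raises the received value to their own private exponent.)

40

Host X sends A = α^a mod p = 13^19 mod 173.
13^1 ≡ 13 (mod 173)
13^2 = (13^1)^2 ≡ 13^2 = 169 ≡ 169 (mod 173)
13^4 = (13^2)^2 ≡ 169^2 = 28561 ≡ 16 (mod 173)
13^8 = (13^4)^2 ≡ 16^2 = 256 ≡ 83 (mod 173)
13^16 = (13^8)^2 ≡ 83^2 = 6889 ≡ 142 (mod 173)
13^19 = 13^16 · 13^2 · 13^1 ≡ 142 · 169 · 13 ≡ 55 (mod 173).
So A = 55. Host Y then computes K = A^b mod p = 55^9 mod 173.
55^1 ≡ 55 (mod 173)
55^2 = (55^1)^2 ≡ 55^2 = 3025 ≡ 84 (mod 173)
55^4 = (55^2)^2 ≡ 84^2 = 7056 ≡ 136 (mod 173)
55^8 = (55^4)^2 ≡ 136^2 = 18496 ≡ 158 (mod 173)
55^9 = 55^8 · 55^1 ≡ 158 · 55 ≡ 40 (mod 173).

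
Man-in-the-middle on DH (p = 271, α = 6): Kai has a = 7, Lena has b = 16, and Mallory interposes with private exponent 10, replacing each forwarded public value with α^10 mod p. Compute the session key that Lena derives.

Lena receives Mallory's public value M = 6^10 mod 271 instead of the honest one.
6^1 ≡ 6 (mod 271)
6^2 = (6^1)^2 ≡ 6^2 = 36 ≡ 36 (mod 271)
6^4 = (6^2)^2 ≡ 36^2 = 1296 ≡ 212 (mod 271)
6^8 = (6^4)^2 ≡ 212^2 = 44944 ≡ 229 (mod 271)
6^10 = 6^8 · 6^2 ≡ 229 · 36 ≡ 114 (mod 271).
So M = 114. Lena computes K = M^16 mod 271.
114^1 ≡ 114 (mod 271)
114^2 = (114^1)^2 ≡ 114^2 = 12996 ≡ 259 (mod 271)
114^4 = (114^2)^2 ≡ 259^2 = 67081 ≡ 144 (mod 271)
114^8 = (114^4)^2 ≡ 144^2 = 20736 ≡ 140 (mod 271)
114^16 = (114^8)^2 ≡ 140^2 = 19600 ≡ 88 (mod 271)

88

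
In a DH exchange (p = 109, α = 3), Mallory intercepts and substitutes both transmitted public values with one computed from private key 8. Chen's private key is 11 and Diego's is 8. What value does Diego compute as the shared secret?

80

Diego receives Mallory's public value M = 3^8 mod 109 instead of the honest one.
3^1 ≡ 3 (mod 109)
3^2 = (3^1)^2 ≡ 3^2 = 9 ≡ 9 (mod 109)
3^4 = (3^2)^2 ≡ 9^2 = 81 ≡ 81 (mod 109)
3^8 = (3^4)^2 ≡ 81^2 = 6561 ≡ 21 (mod 109)
So M = 21. Diego computes K = M^8 mod 109.
21^1 ≡ 21 (mod 109)
21^2 = (21^1)^2 ≡ 21^2 = 441 ≡ 5 (mod 109)
21^4 = (21^2)^2 ≡ 5^2 = 25 ≡ 25 (mod 109)
21^8 = (21^4)^2 ≡ 25^2 = 625 ≡ 80 (mod 109)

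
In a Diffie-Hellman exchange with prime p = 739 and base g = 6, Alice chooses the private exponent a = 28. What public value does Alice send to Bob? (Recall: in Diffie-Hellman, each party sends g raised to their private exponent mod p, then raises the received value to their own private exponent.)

39

Public value = 6^28 mod 739.
6^1 ≡ 6 (mod 739)
6^2 = (6^1)^2 ≡ 6^2 = 36 ≡ 36 (mod 739)
6^4 = (6^2)^2 ≡ 36^2 = 1296 ≡ 557 (mod 739)
6^8 = (6^4)^2 ≡ 557^2 = 310249 ≡ 608 (mod 739)
6^16 = (6^8)^2 ≡ 608^2 = 369664 ≡ 164 (mod 739)
6^28 = 6^16 · 6^8 · 6^4 ≡ 164 · 608 · 557 ≡ 39 (mod 739).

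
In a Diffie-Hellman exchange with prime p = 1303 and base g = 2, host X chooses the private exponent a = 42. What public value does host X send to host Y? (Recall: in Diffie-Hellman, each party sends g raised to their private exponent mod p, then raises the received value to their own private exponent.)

Public value = 2^42 mod 1303.
2^1 ≡ 2 (mod 1303)
2^2 = (2^1)^2 ≡ 2^2 = 4 ≡ 4 (mod 1303)
2^4 = (2^2)^2 ≡ 4^2 = 16 ≡ 16 (mod 1303)
2^8 = (2^4)^2 ≡ 16^2 = 256 ≡ 256 (mod 1303)
2^16 = (2^8)^2 ≡ 256^2 = 65536 ≡ 386 (mod 1303)
2^32 = (2^16)^2 ≡ 386^2 = 148996 ≡ 454 (mod 1303)
2^42 = 2^32 · 2^8 · 2^2 ≡ 454 · 256 · 4 ≡ 1028 (mod 1303).

1028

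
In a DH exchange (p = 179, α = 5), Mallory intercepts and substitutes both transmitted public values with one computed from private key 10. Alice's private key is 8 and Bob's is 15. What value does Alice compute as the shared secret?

16

Alice receives Mallory's public value M = 5^10 mod 179 instead of the honest one.
5^1 ≡ 5 (mod 179)
5^2 = (5^1)^2 ≡ 5^2 = 25 ≡ 25 (mod 179)
5^4 = (5^2)^2 ≡ 25^2 = 625 ≡ 88 (mod 179)
5^8 = (5^4)^2 ≡ 88^2 = 7744 ≡ 47 (mod 179)
5^10 = 5^8 · 5^2 ≡ 47 · 25 ≡ 101 (mod 179).
So M = 101. Alice computes K = M^8 mod 179.
101^1 ≡ 101 (mod 179)
101^2 = (101^1)^2 ≡ 101^2 = 10201 ≡ 177 (mod 179)
101^4 = (101^2)^2 ≡ 177^2 = 31329 ≡ 4 (mod 179)
101^8 = (101^4)^2 ≡ 4^2 = 16 ≡ 16 (mod 179)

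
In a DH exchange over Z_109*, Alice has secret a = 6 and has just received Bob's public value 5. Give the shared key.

Shared key K = 5^6 mod 109.
5^1 ≡ 5 (mod 109)
5^2 = (5^1)^2 ≡ 5^2 = 25 ≡ 25 (mod 109)
5^4 = (5^2)^2 ≡ 25^2 = 625 ≡ 80 (mod 109)
5^6 = 5^4 · 5^2 ≡ 80 · 25 ≡ 38 (mod 109).

38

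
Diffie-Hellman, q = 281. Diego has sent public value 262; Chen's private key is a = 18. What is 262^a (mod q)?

212

Shared key K = 262^18 mod 281.
262^1 ≡ 262 (mod 281)
262^2 = (262^1)^2 ≡ 262^2 = 68644 ≡ 80 (mod 281)
262^4 = (262^2)^2 ≡ 80^2 = 6400 ≡ 218 (mod 281)
262^8 = (262^4)^2 ≡ 218^2 = 47524 ≡ 35 (mod 281)
262^16 = (262^8)^2 ≡ 35^2 = 1225 ≡ 101 (mod 281)
262^18 = 262^16 · 262^2 ≡ 101 · 80 ≡ 212 (mod 281).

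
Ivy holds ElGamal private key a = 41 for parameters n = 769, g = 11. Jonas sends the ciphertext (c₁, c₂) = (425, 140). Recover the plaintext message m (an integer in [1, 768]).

606

Shared mask s = c₁^a mod n = 425^41 mod 769.
425^1 ≡ 425 (mod 769)
425^2 = (425^1)^2 ≡ 425^2 = 180625 ≡ 679 (mod 769)
425^4 = (425^2)^2 ≡ 679^2 = 461041 ≡ 410 (mod 769)
425^8 = (425^4)^2 ≡ 410^2 = 168100 ≡ 458 (mod 769)
425^16 = (425^8)^2 ≡ 458^2 = 209764 ≡ 596 (mod 769)
425^32 = (425^16)^2 ≡ 596^2 = 355216 ≡ 707 (mod 769)
425^41 = 425^32 · 425^8 · 425^1 ≡ 707 · 458 · 425 ≡ 386 (mod 769).
So s = 386; s⁻¹ ≡ 257 (mod 769).
m = c₂ · s⁻¹ mod 769 = 140 · 257 mod 769 = 606.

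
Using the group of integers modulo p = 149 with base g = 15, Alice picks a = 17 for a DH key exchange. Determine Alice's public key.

Public value = 15^17 (mod 149).
15^1 ≡ 15 (mod 149)
15^2 = (15^1)^2 ≡ 15^2 = 225 ≡ 76 (mod 149)
15^4 = (15^2)^2 ≡ 76^2 = 5776 ≡ 114 (mod 149)
15^8 = (15^4)^2 ≡ 114^2 = 12996 ≡ 33 (mod 149)
15^16 = (15^8)^2 ≡ 33^2 = 1089 ≡ 46 (mod 149)
15^17 = 15^16 · 15^1 ≡ 46 · 15 ≡ 94 (mod 149).

94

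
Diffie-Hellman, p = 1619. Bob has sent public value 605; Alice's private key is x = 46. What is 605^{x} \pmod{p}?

Shared key K = 605^46 mod 1619.
605^1 ≡ 605 (mod 1619)
605^2 = (605^1)^2 ≡ 605^2 = 366025 ≡ 131 (mod 1619)
605^4 = (605^2)^2 ≡ 131^2 = 17161 ≡ 971 (mod 1619)
605^8 = (605^4)^2 ≡ 971^2 = 942841 ≡ 583 (mod 1619)
605^16 = (605^8)^2 ≡ 583^2 = 339889 ≡ 1518 (mod 1619)
605^32 = (605^16)^2 ≡ 1518^2 = 2304324 ≡ 487 (mod 1619)
605^46 = 605^32 · 605^8 · 605^4 · 605^2 ≡ 487 · 583 · 971 · 131 ≡ 502 (mod 1619).

502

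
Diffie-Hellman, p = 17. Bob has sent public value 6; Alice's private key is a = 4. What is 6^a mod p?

4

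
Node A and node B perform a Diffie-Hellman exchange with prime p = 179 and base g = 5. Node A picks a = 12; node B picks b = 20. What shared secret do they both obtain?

158

Node B sends B = g^b mod p = 5^20 mod 179.
5^1 ≡ 5 (mod 179)
5^2 = (5^1)^2 ≡ 5^2 = 25 ≡ 25 (mod 179)
5^4 = (5^2)^2 ≡ 25^2 = 625 ≡ 88 (mod 179)
5^8 = (5^4)^2 ≡ 88^2 = 7744 ≡ 47 (mod 179)
5^16 = (5^8)^2 ≡ 47^2 = 2209 ≡ 61 (mod 179)
5^20 = 5^16 · 5^4 ≡ 61 · 88 ≡ 177 (mod 179).
So B = 177. Node A then computes K = B^a mod p = 177^12 mod 179.
177^1 ≡ 177 (mod 179)
177^2 = (177^1)^2 ≡ 177^2 = 31329 ≡ 4 (mod 179)
177^4 = (177^2)^2 ≡ 4^2 = 16 ≡ 16 (mod 179)
177^8 = (177^4)^2 ≡ 16^2 = 256 ≡ 77 (mod 179)
177^12 = 177^8 · 177^4 ≡ 77 · 16 ≡ 158 (mod 179).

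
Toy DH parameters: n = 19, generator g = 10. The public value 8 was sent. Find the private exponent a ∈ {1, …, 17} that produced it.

Try successive powers of 10 modulo 19:
10^1 ≡ 10
10^2 ≡ 5
10^3 ≡ 12
10^4 ≡ 6
10^5 ≡ 3
10^6 ≡ 11
10^7 ≡ 15
10^8 ≡ 17
10^9 ≡ 18
10^10 ≡ 9
10^11 ≡ 14
10^12 ≡ 7
10^13 ≡ 13
10^14 ≡ 16
10^15 ≡ 8
Found: a = 15.

15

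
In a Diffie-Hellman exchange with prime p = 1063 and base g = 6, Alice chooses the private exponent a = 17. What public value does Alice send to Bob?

Public value = 6^17 mod 1063.
6^1 ≡ 6 (mod 1063)
6^2 = (6^1)^2 ≡ 6^2 = 36 ≡ 36 (mod 1063)
6^4 = (6^2)^2 ≡ 36^2 = 1296 ≡ 233 (mod 1063)
6^8 = (6^4)^2 ≡ 233^2 = 54289 ≡ 76 (mod 1063)
6^16 = (6^8)^2 ≡ 76^2 = 5776 ≡ 461 (mod 1063)
6^17 = 6^16 · 6^1 ≡ 461 · 6 ≡ 640 (mod 1063).

640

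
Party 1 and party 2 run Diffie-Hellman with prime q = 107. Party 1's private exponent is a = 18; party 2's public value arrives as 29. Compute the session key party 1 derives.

56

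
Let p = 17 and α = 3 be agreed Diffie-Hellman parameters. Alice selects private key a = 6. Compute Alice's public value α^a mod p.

Public value = 3^6 mod 17.
3^1 ≡ 3 (mod 17)
3^2 = (3^1)^2 ≡ 3^2 = 9 ≡ 9 (mod 17)
3^4 = (3^2)^2 ≡ 9^2 = 81 ≡ 13 (mod 17)
3^6 = 3^4 · 3^2 ≡ 13 · 9 ≡ 15 (mod 17).

15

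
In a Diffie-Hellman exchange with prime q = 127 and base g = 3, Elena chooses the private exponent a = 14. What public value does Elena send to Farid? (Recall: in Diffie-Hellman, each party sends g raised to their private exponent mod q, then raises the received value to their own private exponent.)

22

Public value = 3^14 (mod 127).
3^1 ≡ 3 (mod 127)
3^2 = (3^1)^2 ≡ 3^2 = 9 ≡ 9 (mod 127)
3^4 = (3^2)^2 ≡ 9^2 = 81 ≡ 81 (mod 127)
3^8 = (3^4)^2 ≡ 81^2 = 6561 ≡ 84 (mod 127)
3^14 = 3^8 · 3^4 · 3^2 ≡ 84 · 81 · 9 ≡ 22 (mod 127).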